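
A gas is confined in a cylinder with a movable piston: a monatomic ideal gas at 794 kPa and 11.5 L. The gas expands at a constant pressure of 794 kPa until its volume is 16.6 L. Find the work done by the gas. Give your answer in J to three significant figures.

W ≈ 4050 J

Isobaric: W = P ΔV.
W = (794 kPa)(16.6 − 11.5 L) = (794)(5.1) = 4049 J.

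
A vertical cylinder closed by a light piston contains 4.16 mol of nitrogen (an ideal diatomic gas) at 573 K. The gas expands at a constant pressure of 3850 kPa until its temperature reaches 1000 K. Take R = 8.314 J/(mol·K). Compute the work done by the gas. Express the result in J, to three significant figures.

Isobaric: W = P ΔV = nR ΔT.
W = (4.16)(8.314)(1000 − 573) = 14768 J.

W ≈ 14800 J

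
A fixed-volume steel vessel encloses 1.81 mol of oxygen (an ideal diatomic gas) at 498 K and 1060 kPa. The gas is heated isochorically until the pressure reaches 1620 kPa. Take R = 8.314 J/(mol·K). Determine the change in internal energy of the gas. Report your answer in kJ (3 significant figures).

ΔU ≈ 9.90 kJ

Constant volume ⇒ W = 0, so Q = ΔU = nCᵥΔT with Cᵥ = 5R/2 = 20.79 J/(mol·K).
At constant V, T₂/T₁ = P₂/P₁ ⇒ ΔT = T₁(P₂/P₁ − 1) = 498·(1620/1060 − 1) = 263.1 K.
ΔU = (1.81)(20.79)(263.1) = 9898 J.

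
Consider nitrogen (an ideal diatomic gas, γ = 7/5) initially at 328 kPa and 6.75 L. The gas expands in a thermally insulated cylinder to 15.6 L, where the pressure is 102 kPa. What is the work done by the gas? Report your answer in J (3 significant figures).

W ≈ 1560 J

Adiabatic: W = (P₁V₁ − P₂V₂)/(γ − 1) with γ = 7/5.
P₁V₁ = 2214 J, P₂V₂ = 1591 J.
W = (2214 − 1591) / 0.4 = 1557 J.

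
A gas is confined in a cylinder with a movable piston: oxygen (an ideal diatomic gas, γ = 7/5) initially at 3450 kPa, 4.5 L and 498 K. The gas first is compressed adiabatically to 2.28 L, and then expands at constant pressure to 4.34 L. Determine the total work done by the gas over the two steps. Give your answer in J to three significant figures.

W_total ≈ 6280 J

Step 1 (adiabatic): W = (P₁V₁ − P₂V₂)/(γ−1) = (15525 − 20377)/0.4 = -12130 J.
After step 1: P = 8937 kPa, V = 2.28 L, T = 653.6 K.
Step 2 (isobaric): W = PΔV = (8937 kPa)(4.34 − 2.28 L) = 18411 J.
W_total = -12130 + 18411 = 6281 J.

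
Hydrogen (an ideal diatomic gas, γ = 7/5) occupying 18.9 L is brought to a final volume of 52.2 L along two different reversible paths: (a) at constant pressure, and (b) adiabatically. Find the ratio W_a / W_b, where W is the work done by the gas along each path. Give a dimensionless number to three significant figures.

W_a / W_b ≈ 2.11

Path (a) isobaric: W = P₁(V₂ − V₁) → W_a/(P₁V₁) = 1.762.
Path (b) adiabatic: W = P₁V₁(1 − (V₁/V₂)^(γ−1))/(γ−1) → W_b/(P₁V₁) = 0.8348.
W_a / W_b = 1.762 / 0.8348 = 2.11.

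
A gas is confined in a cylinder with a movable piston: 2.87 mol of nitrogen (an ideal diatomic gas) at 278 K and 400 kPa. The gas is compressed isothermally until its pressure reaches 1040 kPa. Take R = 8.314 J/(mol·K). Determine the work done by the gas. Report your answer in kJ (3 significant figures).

Isothermal process: W = nRT ln(V₂/V₁) = nRT ln(P₁/P₂).
W = (2.87)(8.314)(278) × ln(400/1040)
  = 6633 × ln(0.3846) = 6633 × -0.9555
W_by_gas = -6338 J.

W ≈ -6.34 kJ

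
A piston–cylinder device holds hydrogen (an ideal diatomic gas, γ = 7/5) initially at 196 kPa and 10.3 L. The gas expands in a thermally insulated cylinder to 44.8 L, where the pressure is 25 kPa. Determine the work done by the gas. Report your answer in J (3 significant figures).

Adiabatic: W = (P₁V₁ − P₂V₂)/(γ − 1) with γ = 7/5.
P₁V₁ = 2019 J, P₂V₂ = 1120 J.
W = (2019 − 1120) / 0.4 = 2247 J.

W ≈ 2250 J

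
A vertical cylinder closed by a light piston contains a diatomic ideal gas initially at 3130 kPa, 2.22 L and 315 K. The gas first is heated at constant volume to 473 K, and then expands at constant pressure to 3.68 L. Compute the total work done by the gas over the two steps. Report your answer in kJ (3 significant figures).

Step 1 (isochoric): W = 0 (constant volume).
After step 1: P = 4700 kPa (V unchanged).
Step 2 (isobaric): W = PΔV = (4700 kPa)(3.68 − 2.22 L) = 6862 J.
W_total = 0 + 6862 = 6862 J.

W_total ≈ 6.86 kJ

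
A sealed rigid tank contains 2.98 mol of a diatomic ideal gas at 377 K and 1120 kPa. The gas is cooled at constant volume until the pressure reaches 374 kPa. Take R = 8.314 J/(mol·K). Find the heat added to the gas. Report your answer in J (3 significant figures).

Constant volume ⇒ W = 0, so Q = ΔU = nCᵥΔT with Cᵥ = 5R/2 = 20.79 J/(mol·K).
At constant V, T₂/T₁ = P₂/P₁ ⇒ ΔT = T₁(P₂/P₁ − 1) = 377·(374/1120 − 1) = -251.1 K.
ΔU = (2.98)(20.79)(-251.1) = -15554 J.

Q ≈ -15600 J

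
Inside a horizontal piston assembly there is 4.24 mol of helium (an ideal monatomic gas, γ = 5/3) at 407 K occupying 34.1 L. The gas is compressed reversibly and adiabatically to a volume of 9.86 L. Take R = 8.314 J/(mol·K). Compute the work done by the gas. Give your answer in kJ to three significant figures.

W ≈ -27.7 kJ

Adiabatic: TV^(γ−1) = const with γ = 5/3.
T₂ = T₁ (V₁/V₂)^(γ−1) = 407 × (34.1/9.86)^0.667 = 407 × 2.287 = 930.8 K.
W_by = nCᵥ(T₁ − T₂) = (4.24)(12.47)(407 − 930.8) = -27696 J.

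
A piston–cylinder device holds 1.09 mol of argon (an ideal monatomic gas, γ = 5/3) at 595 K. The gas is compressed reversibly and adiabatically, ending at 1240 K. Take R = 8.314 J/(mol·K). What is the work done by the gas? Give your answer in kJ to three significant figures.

W ≈ -8.77 kJ

Adiabatic ⇒ Q = 0, so W_by = −ΔU = nCᵥ(T₁ − T₂).
Cᵥ = 3R/2 = 12.47 J/(mol·K).
W = (1.09)(12.47)(595 − 1240) = -8768 J.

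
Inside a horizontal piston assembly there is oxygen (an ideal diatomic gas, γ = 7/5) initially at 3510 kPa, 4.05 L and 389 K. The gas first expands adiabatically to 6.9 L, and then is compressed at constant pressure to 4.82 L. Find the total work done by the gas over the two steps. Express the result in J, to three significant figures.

Step 1 (adiabatic): W = (P₁V₁ − P₂V₂)/(γ−1) = (14216 − 11487)/0.4 = 6821 J.
After step 1: P = 1665 kPa, V = 6.9 L, T = 314.3 K.
Step 2 (isobaric): W = PΔV = (1665 kPa)(4.82 − 6.9 L) = -3463 J.
W_total = 6821 − 3463 = 3359 J.

W_total ≈ 3360 J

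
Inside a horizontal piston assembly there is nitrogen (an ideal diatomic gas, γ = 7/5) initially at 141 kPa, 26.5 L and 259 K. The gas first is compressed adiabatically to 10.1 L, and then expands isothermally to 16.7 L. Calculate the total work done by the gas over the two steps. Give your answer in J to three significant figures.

Step 1 (adiabatic): W = (P₁V₁ − P₂V₂)/(γ−1) = (3736 − 5496)/0.4 = -4398 J.
After step 1: P = 544.1 kPa, V = 10.1 L, T = 381 K.
Step 2 (isothermal): W = P₁V₁ ln(V₂/V₁) = (5496) ln(16.7/10.1) = 2764 J.
W_total = -4398 + 2764 = -1635 J.

W_total ≈ -1630 J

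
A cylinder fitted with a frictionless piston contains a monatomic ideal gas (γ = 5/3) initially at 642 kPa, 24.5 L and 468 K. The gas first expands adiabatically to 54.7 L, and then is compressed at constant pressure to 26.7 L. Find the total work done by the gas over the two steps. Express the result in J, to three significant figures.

Step 1 (adiabatic): W = (P₁V₁ − P₂V₂)/(γ−1) = (15729 − 9208)/0.667 = 9782 J.
After step 1: P = 168.3 kPa, V = 54.7 L, T = 274 K.
Step 2 (isobaric): W = PΔV = (168.3 kPa)(26.7 − 54.7 L) = -4713 J.
W_total = 9782 − 4713 = 5069 J.

W_total ≈ 5070 J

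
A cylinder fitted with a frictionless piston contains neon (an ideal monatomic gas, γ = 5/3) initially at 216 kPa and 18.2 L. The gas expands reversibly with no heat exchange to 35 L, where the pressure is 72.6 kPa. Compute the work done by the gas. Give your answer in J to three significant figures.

Adiabatic: W = (P₁V₁ − P₂V₂)/(γ − 1) with γ = 5/3.
P₁V₁ = 3931 J, P₂V₂ = 2541 J.
W = (3931 − 2541) / 0.6667 = 2085 J.

W ≈ 2090 J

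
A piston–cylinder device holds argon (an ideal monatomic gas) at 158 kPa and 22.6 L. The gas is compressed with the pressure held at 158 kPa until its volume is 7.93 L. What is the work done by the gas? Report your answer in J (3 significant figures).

Isobaric: W = P ΔV.
W = (158 kPa)(7.93 − 22.6 L) = (158)(-14.67) = -2318 J.

W ≈ -2320 J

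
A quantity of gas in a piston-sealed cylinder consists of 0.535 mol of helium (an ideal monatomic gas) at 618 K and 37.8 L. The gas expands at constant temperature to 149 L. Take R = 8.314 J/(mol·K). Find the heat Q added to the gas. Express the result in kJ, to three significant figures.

Q ≈ 3.77 kJ

Isothermal ⇒ ΔU = 0, so Q = W = nRT ln(V₂/V₁).
Q = (0.535)(8.314)(618) ln(149/37.8) = 2749 × 1.372 = 3770 J.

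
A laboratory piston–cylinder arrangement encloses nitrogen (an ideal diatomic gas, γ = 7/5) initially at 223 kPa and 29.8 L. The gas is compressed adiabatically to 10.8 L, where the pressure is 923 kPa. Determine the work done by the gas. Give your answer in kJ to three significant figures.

Adiabatic: W = (P₁V₁ − P₂V₂)/(γ − 1) with γ = 7/5.
P₁V₁ = 6645 J, P₂V₂ = 9968 J.
W = (6645 − 9968) / 0.4 = -8308 J.

W ≈ -8.31 kJ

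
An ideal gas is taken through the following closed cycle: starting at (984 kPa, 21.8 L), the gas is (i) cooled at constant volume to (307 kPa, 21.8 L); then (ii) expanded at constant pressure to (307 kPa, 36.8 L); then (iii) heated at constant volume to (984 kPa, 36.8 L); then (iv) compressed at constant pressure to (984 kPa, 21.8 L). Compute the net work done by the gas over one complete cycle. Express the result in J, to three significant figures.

W_net ≈ -10200 J

Constant-volume legs do no work.
W(ii) = (307)(36.8 − 21.8) = 4605 J; W(iv) = (984)(21.8 − 36.8) = -14760 J.
W_net = 4605 − 14760 = -10155 J (the counter-clockwise enclosed area).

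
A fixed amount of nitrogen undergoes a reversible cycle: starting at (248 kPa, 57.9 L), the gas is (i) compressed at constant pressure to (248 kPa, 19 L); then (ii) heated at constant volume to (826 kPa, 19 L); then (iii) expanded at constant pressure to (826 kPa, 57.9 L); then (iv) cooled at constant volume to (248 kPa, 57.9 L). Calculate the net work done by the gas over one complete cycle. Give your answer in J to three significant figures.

Constant-volume legs do no work.
W(i) = (248)(19 − 57.9) = -9647 J; W(iii) = (826)(57.9 − 19) = 32131 J.
W_net = -9647 + 32131 = 22484 J (the clockwise enclosed area).

W_net ≈ 22500 J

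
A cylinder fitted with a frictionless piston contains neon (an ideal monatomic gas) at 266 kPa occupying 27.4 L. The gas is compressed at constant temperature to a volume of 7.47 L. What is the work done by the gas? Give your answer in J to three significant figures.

W ≈ -9470 J

Isothermal: W = nRT ln(V₂/V₁) = P₁V₁ ln(V₂/V₁).
P₁V₁ = (266 kPa)(27.4 L) = 7288 J.
W = 7288 × ln(7.47/27.4) = 7288 × -1.3
W_by_gas = -9472 J.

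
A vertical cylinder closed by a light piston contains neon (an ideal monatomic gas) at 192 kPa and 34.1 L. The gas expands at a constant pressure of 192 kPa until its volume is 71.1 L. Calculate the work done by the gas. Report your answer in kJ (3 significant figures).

W ≈ 7.10 kJ

Isobaric: W = P ΔV.
W = (192 kPa)(71.1 − 34.1 L) = (192)(37) = 7104 J.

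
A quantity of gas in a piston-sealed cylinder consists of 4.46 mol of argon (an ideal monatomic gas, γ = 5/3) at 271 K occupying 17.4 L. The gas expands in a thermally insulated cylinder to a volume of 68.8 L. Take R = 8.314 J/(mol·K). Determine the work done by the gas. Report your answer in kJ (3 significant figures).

W ≈ 9.05 kJ

Adiabatic: TV^(γ−1) = const with γ = 5/3.
T₂ = T₁ (V₁/V₂)^(γ−1) = 271 × (17.4/68.8)^0.667 = 271 × 0.3999 = 108.4 K.
W_by = nCᵥ(T₁ − T₂) = (4.46)(12.47)(271 − 108.4) = 9045 J.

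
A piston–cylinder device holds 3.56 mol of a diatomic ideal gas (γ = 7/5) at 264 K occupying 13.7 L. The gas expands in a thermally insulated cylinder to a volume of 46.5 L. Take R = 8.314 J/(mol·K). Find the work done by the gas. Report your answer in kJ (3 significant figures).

Adiabatic: TV^(γ−1) = const with γ = 7/5.
T₂ = T₁ (V₁/V₂)^(γ−1) = 264 × (13.7/46.5)^0.4 = 264 × 0.6133 = 161.9 K.
W_by = nCᵥ(T₁ − T₂) = (3.56)(20.79)(264 − 161.9) = 7553 J.

W ≈ 7.55 kJ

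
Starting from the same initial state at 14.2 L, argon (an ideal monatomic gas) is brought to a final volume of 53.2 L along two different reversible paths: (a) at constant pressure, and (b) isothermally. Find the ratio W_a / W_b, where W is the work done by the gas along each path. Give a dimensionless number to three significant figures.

Path (a) isobaric: W = P₁(V₂ − V₁) → W_a/(P₁V₁) = 2.746.
Path (b) isothermal: W = P₁V₁ ln(V₂/V₁) → W_b/(P₁V₁) = 1.321.
W_a / W_b = 2.746 / 1.321 = 2.079.

W_a / W_b ≈ 2.08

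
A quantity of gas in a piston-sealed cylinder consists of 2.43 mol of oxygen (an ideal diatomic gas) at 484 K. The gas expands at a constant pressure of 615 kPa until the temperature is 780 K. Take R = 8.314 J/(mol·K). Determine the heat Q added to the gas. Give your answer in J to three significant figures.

Isobaric: W = nRΔT = (2.43)(8.314)(296) = 5980 J.
ΔU = nCᵥΔT with Cᵥ = 5R/2: ΔU = (2.43)(20.79)(296) = 14950 J.
Q = ΔU + W = 14950 + 5980 = 20930 J.

Q ≈ 20900 J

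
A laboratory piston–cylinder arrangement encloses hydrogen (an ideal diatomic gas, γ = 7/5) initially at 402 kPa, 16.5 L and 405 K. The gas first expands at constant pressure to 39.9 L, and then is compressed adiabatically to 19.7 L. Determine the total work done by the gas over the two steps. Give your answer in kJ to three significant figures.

Step 1 (isobaric): W = PΔV = (402 kPa)(39.9 − 16.5 L) = 9407 J.
After step 1: P = 402 kPa, V = 39.9 L, T = 979.4 K.
Step 2 (adiabatic): W = (P₁V₁ − P₂V₂)/(γ−1) = (16040 − 21272)/0.4 = -13080 J.
W_total = 9407 − 13080 = -3673 J.

W_total ≈ -3.67 kJ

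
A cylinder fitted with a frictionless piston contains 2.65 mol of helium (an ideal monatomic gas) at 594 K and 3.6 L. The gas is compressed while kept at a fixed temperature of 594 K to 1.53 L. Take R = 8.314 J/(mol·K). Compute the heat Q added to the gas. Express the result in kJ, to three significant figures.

Q ≈ -11.2 kJ

Isothermal ⇒ ΔU = 0, so Q = W = nRT ln(V₂/V₁).
Q = (2.65)(8.314)(594) ln(1.53/3.6) = 13087 × -0.8557 = -11198 J.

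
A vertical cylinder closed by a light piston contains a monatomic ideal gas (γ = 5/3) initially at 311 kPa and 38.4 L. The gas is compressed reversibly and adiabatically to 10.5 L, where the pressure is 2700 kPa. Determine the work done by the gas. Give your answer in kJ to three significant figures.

Adiabatic: W = (P₁V₁ − P₂V₂)/(γ − 1) with γ = 5/3.
P₁V₁ = 11942 J, P₂V₂ = 28350 J.
W = (11942 − 28350) / 0.6667 = -24611 J.

W ≈ -24.6 kJ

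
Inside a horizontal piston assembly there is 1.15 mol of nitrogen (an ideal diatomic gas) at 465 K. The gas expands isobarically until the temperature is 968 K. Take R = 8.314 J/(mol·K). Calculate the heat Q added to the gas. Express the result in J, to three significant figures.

Q ≈ 16800 J

Isobaric: W = nRΔT = (1.15)(8.314)(503) = 4809 J.
ΔU = nCᵥΔT with Cᵥ = 5R/2: ΔU = (1.15)(20.79)(503) = 12023 J.
Q = ΔU + W = 12023 + 4809 = 16832 J.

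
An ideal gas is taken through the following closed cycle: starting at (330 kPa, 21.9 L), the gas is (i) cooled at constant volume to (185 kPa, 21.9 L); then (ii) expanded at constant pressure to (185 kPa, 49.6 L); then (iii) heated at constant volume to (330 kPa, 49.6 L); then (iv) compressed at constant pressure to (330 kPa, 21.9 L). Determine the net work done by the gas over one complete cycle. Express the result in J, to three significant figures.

W_net ≈ -4020 J

Constant-volume legs do no work.
W(ii) = (185)(49.6 − 21.9) = 5125 J; W(iv) = (330)(21.9 − 49.6) = -9141 J.
W_net = 5125 − 9141 = -4017 J (the counter-clockwise enclosed area).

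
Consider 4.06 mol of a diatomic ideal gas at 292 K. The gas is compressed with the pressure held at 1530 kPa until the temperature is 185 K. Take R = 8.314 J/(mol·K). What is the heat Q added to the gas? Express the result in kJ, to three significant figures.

Q ≈ -12.6 kJ

Isobaric: W = nRΔT = (4.06)(8.314)(-107) = -3612 J.
ΔU = nCᵥΔT with Cᵥ = 5R/2: ΔU = (4.06)(20.79)(-107) = -9029 J.
Q = ΔU + W = -9029 − 3612 = -12641 J.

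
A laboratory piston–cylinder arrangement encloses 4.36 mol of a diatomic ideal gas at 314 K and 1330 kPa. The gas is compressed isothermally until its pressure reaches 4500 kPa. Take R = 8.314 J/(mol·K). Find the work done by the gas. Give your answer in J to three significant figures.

Isothermal process: W = nRT ln(V₂/V₁) = nRT ln(P₁/P₂).
W = (4.36)(8.314)(314) × ln(1330/4500)
  = 11382 × ln(0.2956) = 11382 × -1.219
W_by_gas = -13874 J.

W ≈ -13900 J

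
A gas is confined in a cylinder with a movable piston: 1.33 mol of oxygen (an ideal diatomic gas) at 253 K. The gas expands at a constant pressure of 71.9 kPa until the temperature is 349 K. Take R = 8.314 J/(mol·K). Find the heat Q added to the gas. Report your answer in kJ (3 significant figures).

Isobaric: W = nRΔT = (1.33)(8.314)(96) = 1062 J.
ΔU = nCᵥΔT with Cᵥ = 5R/2: ΔU = (1.33)(20.79)(96) = 2654 J.
Q = ΔU + W = 2654 + 1062 = 3715 J.

Q ≈ 3.72 kJ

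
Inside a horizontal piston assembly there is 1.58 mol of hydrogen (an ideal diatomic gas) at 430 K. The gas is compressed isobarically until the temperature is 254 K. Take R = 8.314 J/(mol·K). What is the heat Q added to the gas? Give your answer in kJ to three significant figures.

Q ≈ -8.09 kJ

Isobaric: W = nRΔT = (1.58)(8.314)(-176) = -2312 J.
ΔU = nCᵥΔT with Cᵥ = 5R/2: ΔU = (1.58)(20.79)(-176) = -5780 J.
Q = ΔU + W = -5780 − 2312 = -8092 J.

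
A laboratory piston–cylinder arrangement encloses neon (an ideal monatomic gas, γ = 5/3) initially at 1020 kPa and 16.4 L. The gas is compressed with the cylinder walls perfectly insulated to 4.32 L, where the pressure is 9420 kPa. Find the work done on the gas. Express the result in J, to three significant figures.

W ≈ 35900 J

Adiabatic: W = (P₁V₁ − P₂V₂)/(γ − 1) with γ = 5/3.
P₁V₁ = 16728 J, P₂V₂ = 40694 J.
W = (16728 − 40694) / 0.6667 = -35950 J.
Work on gas = −W_by = 35950 J.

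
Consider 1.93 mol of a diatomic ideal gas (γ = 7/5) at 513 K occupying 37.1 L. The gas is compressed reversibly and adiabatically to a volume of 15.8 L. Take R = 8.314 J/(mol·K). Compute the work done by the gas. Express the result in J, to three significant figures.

Adiabatic: TV^(γ−1) = const with γ = 7/5.
T₂ = T₁ (V₁/V₂)^(γ−1) = 513 × (37.1/15.8)^0.4 = 513 × 1.407 = 721.8 K.
W_by = nCᵥ(T₁ − T₂) = (1.93)(20.79)(513 − 721.8) = -8375 J.

W ≈ -8380 J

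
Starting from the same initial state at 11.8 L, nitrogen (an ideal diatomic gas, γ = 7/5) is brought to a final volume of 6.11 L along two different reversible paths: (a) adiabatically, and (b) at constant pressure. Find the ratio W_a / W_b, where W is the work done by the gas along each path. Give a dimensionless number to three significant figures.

W_a / W_b ≈ 1.56

Path (a) adiabatic: W = P₁V₁(1 − (V₁/V₂)^(γ−1))/(γ−1) → W_a/(P₁V₁) = -0.7529.
Path (b) isobaric: W = P₁(V₂ − V₁) → W_b/(P₁V₁) = -0.4822.
W_a / W_b = -0.7529 / -0.4822 = 1.561.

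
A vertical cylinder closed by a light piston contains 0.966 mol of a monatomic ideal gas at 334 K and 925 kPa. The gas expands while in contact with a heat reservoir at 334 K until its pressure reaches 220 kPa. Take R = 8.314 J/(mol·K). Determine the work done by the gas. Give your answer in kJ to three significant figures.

Isothermal process: W = nRT ln(V₂/V₁) = nRT ln(P₁/P₂).
W = (0.966)(8.314)(334) × ln(925/220)
  = 2682 × ln(4.205) = 2682 × 1.436
W_by_gas = 3852 J.

W ≈ 3.85 kJ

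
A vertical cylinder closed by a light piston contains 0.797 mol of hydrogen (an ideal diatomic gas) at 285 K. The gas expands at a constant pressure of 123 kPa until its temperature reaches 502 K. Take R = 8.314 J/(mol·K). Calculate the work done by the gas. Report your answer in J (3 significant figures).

W ≈ 1440 J

Isobaric: W = P ΔV = nR ΔT.
W = (0.797)(8.314)(502 − 285) = 1438 J.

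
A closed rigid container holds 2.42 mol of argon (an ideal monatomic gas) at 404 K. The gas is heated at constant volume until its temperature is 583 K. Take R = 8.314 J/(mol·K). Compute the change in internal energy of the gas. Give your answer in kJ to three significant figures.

ΔU ≈ 5.40 kJ

Constant volume ⇒ W = 0, so Q = ΔU = nCᵥΔT with Cᵥ = 3R/2 = 12.47 J/(mol·K).
ΔU = (2.42)(12.47)(583 − 404) = 5402 J.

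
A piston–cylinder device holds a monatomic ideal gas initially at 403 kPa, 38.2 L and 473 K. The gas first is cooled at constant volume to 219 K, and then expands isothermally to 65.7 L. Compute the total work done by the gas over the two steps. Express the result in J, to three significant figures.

W_total ≈ 3870 J

Step 1 (isochoric): W = 0 (constant volume).
After step 1: P = 186.6 kPa (V unchanged).
Step 2 (isothermal): W = P₁V₁ ln(V₂/V₁) = (7128) ln(65.7/38.2) = 3865 J.
W_total = 0 + 3865 = 3865 J.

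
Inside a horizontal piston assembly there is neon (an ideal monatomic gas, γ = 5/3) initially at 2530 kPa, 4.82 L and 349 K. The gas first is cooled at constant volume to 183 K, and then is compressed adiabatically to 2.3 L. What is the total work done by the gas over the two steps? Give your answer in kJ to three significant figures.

W_total ≈ -6.12 kJ

Step 1 (isochoric): W = 0 (constant volume).
After step 1: P = 1327 kPa (V unchanged).
Step 2 (adiabatic): W = (P₁V₁ − P₂V₂)/(γ−1) = (6394 − 10471)/0.667 = -6116 J.
W_total = 0 − 6116 = -6116 J.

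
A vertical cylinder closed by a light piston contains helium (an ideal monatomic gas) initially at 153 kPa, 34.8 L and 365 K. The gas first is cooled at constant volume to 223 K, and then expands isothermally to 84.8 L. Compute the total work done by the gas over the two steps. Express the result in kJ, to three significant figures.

W_total ≈ 2.90 kJ

Step 1 (isochoric): W = 0 (constant volume).
After step 1: P = 93.48 kPa (V unchanged).
Step 2 (isothermal): W = P₁V₁ ln(V₂/V₁) = (3253) ln(84.8/34.8) = 2897 J.
W_total = 0 + 2897 = 2897 J.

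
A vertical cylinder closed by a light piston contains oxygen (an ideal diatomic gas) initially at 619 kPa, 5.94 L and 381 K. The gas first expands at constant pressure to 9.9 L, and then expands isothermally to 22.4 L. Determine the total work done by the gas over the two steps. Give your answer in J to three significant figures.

Step 1 (isobaric): W = PΔV = (619 kPa)(9.9 − 5.94 L) = 2451 J.
After step 1: P = 619 kPa, V = 9.9 L, T = 635 K.
Step 2 (isothermal): W = P₁V₁ ln(V₂/V₁) = (6128) ln(22.4/9.9) = 5004 J.
W_total = 2451 + 5004 = 7455 J.

W_total ≈ 7450 J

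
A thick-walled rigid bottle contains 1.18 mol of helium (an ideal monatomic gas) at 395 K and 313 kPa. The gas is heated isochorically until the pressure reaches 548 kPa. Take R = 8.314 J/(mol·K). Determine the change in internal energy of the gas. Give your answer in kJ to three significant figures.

Constant volume ⇒ W = 0, so Q = ΔU = nCᵥΔT with Cᵥ = 3R/2 = 12.47 J/(mol·K).
At constant V, T₂/T₁ = P₂/P₁ ⇒ ΔT = T₁(P₂/P₁ − 1) = 395·(548/313 − 1) = 296.6 K.
ΔU = (1.18)(12.47)(296.6) = 4364 J.

ΔU ≈ 4.36 kJ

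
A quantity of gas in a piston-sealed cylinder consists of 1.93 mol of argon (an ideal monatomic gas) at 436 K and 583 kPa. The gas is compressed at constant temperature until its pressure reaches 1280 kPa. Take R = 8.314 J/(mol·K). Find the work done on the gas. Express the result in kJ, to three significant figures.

W ≈ 5.50 kJ

Isothermal process: W = nRT ln(V₂/V₁) = nRT ln(P₁/P₂).
W = (1.93)(8.314)(436) × ln(583/1280)
  = 6996 × ln(0.4555) = 6996 × -0.7864
W_by_gas = -5502 J; work on gas = −W_by = 5502 J.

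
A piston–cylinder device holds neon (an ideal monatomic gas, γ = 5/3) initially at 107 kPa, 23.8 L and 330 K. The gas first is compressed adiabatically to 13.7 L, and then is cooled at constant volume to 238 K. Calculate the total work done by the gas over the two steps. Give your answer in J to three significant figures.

Step 1 (adiabatic): W = (P₁V₁ − P₂V₂)/(γ−1) = (2547 − 3680)/0.667 = -1700 J.
Step 2 (isochoric): W = 0 (constant volume).
W_total = -1700 + 0 = -1700 J.

W_total ≈ -1700 J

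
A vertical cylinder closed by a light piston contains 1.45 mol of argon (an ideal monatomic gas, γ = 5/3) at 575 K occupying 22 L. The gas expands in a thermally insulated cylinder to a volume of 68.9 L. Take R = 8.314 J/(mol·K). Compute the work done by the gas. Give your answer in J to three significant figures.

W ≈ 5540 J

Adiabatic: TV^(γ−1) = const with γ = 5/3.
T₂ = T₁ (V₁/V₂)^(γ−1) = 575 × (22/68.9)^0.667 = 575 × 0.4672 = 268.6 K.
W_by = nCᵥ(T₁ − T₂) = (1.45)(12.47)(575 − 268.6) = 5540 J.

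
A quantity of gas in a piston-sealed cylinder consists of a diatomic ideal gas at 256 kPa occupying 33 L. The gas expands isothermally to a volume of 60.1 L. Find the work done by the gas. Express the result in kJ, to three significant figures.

W ≈ 5.06 kJ

Isothermal: W = nRT ln(V₂/V₁) = P₁V₁ ln(V₂/V₁).
P₁V₁ = (256 kPa)(33 L) = 8448 J.
W = 8448 × ln(60.1/33) = 8448 × 0.5995
W_by_gas = 5065 J.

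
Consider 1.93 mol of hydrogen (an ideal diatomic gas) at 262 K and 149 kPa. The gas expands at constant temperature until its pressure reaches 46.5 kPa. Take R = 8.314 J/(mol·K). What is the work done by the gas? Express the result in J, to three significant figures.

Isothermal process: W = nRT ln(V₂/V₁) = nRT ln(P₁/P₂).
W = (1.93)(8.314)(262) × ln(149/46.5)
  = 4204 × ln(3.204) = 4204 × 1.164
W_by_gas = 4896 J.

W ≈ 4900 J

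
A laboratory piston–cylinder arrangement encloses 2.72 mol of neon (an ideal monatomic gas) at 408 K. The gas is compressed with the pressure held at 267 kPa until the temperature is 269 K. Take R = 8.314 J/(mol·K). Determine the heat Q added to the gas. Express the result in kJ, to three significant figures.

Isobaric: W = nRΔT = (2.72)(8.314)(-139) = -3143 J.
ΔU = nCᵥΔT with Cᵥ = 3R/2: ΔU = (2.72)(12.47)(-139) = -4715 J.
Q = ΔU + W = -4715 − 3143 = -7858 J.

Q ≈ -7.86 kJ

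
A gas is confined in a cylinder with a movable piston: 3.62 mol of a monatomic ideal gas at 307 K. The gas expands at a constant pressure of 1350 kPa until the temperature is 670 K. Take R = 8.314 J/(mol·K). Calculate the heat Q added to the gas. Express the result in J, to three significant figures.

Isobaric: W = nRΔT = (3.62)(8.314)(363) = 10925 J.
ΔU = nCᵥΔT with Cᵥ = 3R/2: ΔU = (3.62)(12.47)(363) = 16388 J.
Q = ΔU + W = 16388 + 10925 = 27313 J.

Q ≈ 27300 J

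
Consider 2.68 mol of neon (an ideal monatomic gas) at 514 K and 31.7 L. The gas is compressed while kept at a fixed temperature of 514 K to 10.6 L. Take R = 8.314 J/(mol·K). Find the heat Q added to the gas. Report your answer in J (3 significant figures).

Q ≈ -12500 J

Isothermal ⇒ ΔU = 0, so Q = W = nRT ln(V₂/V₁).
Q = (2.68)(8.314)(514) ln(10.6/31.7) = 11453 × -1.095 = -12546 J.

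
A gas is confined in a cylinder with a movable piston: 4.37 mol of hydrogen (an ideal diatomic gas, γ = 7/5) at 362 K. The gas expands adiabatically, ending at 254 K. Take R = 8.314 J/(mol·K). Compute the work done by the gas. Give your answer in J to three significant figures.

W ≈ 9810 J

Adiabatic ⇒ Q = 0, so W_by = −ΔU = nCᵥ(T₁ − T₂).
Cᵥ = 5R/2 = 20.79 J/(mol·K).
W = (4.37)(20.79)(362 − 254) = 9810 J.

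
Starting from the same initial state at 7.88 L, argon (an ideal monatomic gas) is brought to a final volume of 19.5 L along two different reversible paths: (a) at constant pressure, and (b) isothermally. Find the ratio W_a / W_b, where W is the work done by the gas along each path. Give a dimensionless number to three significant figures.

Path (a) isobaric: W = P₁(V₂ − V₁) → W_a/(P₁V₁) = 1.475.
Path (b) isothermal: W = P₁V₁ ln(V₂/V₁) → W_b/(P₁V₁) = 0.9061.
W_a / W_b = 1.475 / 0.9061 = 1.627.

W_a / W_b ≈ 1.63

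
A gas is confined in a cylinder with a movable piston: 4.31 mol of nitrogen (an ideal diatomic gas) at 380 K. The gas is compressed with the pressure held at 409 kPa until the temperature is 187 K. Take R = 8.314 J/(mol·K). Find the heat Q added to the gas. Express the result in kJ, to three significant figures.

Isobaric: W = nRΔT = (4.31)(8.314)(-193) = -6916 J.
ΔU = nCᵥΔT with Cᵥ = 5R/2: ΔU = (4.31)(20.79)(-193) = -17290 J.
Q = ΔU + W = -17290 − 6916 = -24205 J.

Q ≈ -24.2 kJ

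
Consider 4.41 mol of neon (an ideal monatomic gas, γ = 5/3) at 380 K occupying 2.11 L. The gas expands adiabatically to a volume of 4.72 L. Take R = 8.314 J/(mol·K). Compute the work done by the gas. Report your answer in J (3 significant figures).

Adiabatic: TV^(γ−1) = const with γ = 5/3.
T₂ = T₁ (V₁/V₂)^(γ−1) = 380 × (2.11/4.72)^0.667 = 380 × 0.5846 = 222.2 K.
W_by = nCᵥ(T₁ − T₂) = (4.41)(12.47)(380 − 222.2) = 8680 J.

W ≈ 8680 J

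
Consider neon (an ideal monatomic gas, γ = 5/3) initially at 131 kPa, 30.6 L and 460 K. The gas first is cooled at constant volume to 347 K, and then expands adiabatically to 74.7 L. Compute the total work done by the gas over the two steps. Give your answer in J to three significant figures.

W_total ≈ 2030 J

Step 1 (isochoric): W = 0 (constant volume).
After step 1: P = 98.82 kPa (V unchanged).
Step 2 (adiabatic): W = (P₁V₁ − P₂V₂)/(γ−1) = (3024 − 1668)/0.667 = 2034 J.
W_total = 0 + 2034 = 2034 J.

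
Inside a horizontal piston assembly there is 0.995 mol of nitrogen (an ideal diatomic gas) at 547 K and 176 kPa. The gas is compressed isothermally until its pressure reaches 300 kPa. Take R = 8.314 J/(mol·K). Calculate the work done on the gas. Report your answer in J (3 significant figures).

W ≈ 2410 J

Isothermal process: W = nRT ln(V₂/V₁) = nRT ln(P₁/P₂).
W = (0.995)(8.314)(547) × ln(176/300)
  = 4525 × ln(0.5867) = 4525 × -0.5333
W_by_gas = -2413 J; work on gas = −W_by = 2413 J.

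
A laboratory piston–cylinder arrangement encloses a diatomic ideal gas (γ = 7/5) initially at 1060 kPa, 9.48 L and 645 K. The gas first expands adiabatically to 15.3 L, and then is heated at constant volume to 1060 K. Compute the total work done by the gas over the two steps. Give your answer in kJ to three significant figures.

Step 1 (adiabatic): W = (P₁V₁ − P₂V₂)/(γ−1) = (10049 − 8298)/0.4 = 4378 J.
Step 2 (isochoric): W = 0 (constant volume).
W_total = 4378 + 0 = 4378 J.

W_total ≈ 4.38 kJ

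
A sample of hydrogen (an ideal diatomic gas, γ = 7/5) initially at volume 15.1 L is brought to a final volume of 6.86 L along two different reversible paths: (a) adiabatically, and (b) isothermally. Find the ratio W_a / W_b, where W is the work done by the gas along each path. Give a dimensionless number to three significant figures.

Path (a) adiabatic: W = P₁V₁(1 − (V₁/V₂)^(γ−1))/(γ−1) → W_a/(P₁V₁) = -0.9277.
Path (b) isothermal: W = P₁V₁ ln(V₂/V₁) → W_b/(P₁V₁) = -0.789.
W_a / W_b = -0.9277 / -0.789 = 1.176.

W_a / W_b ≈ 1.18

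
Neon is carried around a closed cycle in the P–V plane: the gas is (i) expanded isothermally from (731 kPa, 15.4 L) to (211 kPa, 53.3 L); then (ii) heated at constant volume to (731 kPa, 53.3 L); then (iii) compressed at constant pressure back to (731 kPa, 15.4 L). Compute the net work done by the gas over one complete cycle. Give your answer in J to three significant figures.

W_net ≈ -13700 J

Leg (i): W = PᵢVᵢ ln(V_f/Vᵢ) = (11257) ln(53.3/15.4) = 13977 J.
Leg (ii): W = 0.
Leg (iii): W = PΔV = (731)(15.4 − 53.3) = -27705 J.
W_net = 13977 − 27705 = -13728 J.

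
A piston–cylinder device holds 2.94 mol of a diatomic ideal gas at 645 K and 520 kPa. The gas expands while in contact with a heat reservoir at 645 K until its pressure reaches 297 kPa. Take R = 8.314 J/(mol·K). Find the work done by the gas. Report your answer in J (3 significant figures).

Isothermal process: W = nRT ln(V₂/V₁) = nRT ln(P₁/P₂).
W = (2.94)(8.314)(645) × ln(520/297)
  = 15766 × ln(1.751) = 15766 × 0.5601
W_by_gas = 8830 J.

W ≈ 8830 J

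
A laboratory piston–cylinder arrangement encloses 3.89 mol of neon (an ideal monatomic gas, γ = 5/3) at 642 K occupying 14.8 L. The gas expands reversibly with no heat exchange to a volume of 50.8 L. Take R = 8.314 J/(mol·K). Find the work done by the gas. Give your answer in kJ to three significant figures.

W ≈ 17.5 kJ

Adiabatic: TV^(γ−1) = const with γ = 5/3.
T₂ = T₁ (V₁/V₂)^(γ−1) = 642 × (14.8/50.8)^0.667 = 642 × 0.4395 = 282.1 K.
W_by = nCᵥ(T₁ − T₂) = (3.89)(12.47)(642 − 282.1) = 17458 J.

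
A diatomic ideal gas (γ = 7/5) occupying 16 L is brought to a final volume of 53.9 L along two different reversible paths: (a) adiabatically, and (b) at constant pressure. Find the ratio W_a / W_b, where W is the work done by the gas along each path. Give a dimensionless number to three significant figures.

W_a / W_b ≈ 0.406

Path (a) adiabatic: W = P₁V₁(1 − (V₁/V₂)^(γ−1))/(γ−1) → W_a/(P₁V₁) = 0.962.
Path (b) isobaric: W = P₁(V₂ − V₁) → W_b/(P₁V₁) = 2.369.
W_a / W_b = 0.962 / 2.369 = 0.4061.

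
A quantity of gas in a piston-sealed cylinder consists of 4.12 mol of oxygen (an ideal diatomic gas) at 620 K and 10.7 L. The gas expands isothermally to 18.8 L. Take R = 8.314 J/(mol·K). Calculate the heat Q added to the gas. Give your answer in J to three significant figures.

Q ≈ 12000 J

Isothermal ⇒ ΔU = 0, so Q = W = nRT ln(V₂/V₁).
Q = (4.12)(8.314)(620) ln(18.8/10.7) = 21237 × 0.5636 = 11970 J.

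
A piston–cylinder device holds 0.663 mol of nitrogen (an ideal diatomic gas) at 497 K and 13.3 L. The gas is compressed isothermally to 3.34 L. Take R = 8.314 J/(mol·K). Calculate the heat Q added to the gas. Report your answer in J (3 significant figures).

Isothermal ⇒ ΔU = 0, so Q = W = nRT ln(V₂/V₁).
Q = (0.663)(8.314)(497) ln(3.34/13.3) = 2740 × -1.382 = -3785 J.

Q ≈ -3790 J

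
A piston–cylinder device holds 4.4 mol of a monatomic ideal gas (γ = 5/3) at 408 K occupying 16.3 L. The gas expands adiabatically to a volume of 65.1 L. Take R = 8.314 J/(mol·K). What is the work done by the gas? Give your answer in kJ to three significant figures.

Adiabatic: TV^(γ−1) = const with γ = 5/3.
T₂ = T₁ (V₁/V₂)^(γ−1) = 408 × (16.3/65.1)^0.667 = 408 × 0.3973 = 162.1 K.
W_by = nCᵥ(T₁ − T₂) = (4.4)(12.47)(408 − 162.1) = 13494 J.

W ≈ 13.5 kJ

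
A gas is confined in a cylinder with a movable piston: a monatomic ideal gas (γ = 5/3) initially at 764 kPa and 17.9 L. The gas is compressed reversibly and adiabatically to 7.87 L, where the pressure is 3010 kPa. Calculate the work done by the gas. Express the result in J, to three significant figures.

Adiabatic: W = (P₁V₁ − P₂V₂)/(γ − 1) with γ = 5/3.
P₁V₁ = 13676 J, P₂V₂ = 23689 J.
W = (13676 − 23689) / 0.6667 = -15020 J.

W ≈ -15000 J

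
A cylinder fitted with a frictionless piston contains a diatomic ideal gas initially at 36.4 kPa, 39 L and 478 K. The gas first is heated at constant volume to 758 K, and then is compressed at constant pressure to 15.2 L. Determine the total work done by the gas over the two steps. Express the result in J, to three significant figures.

Step 1 (isochoric): W = 0 (constant volume).
After step 1: P = 57.72 kPa (V unchanged).
Step 2 (isobaric): W = PΔV = (57.72 kPa)(15.2 − 39 L) = -1374 J.
W_total = 0 − 1374 = -1374 J.

W_total ≈ -1370 J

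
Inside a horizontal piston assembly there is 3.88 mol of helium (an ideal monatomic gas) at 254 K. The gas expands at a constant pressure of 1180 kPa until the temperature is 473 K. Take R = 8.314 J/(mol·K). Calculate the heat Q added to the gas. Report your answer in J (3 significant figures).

Q ≈ 17700 J

Isobaric: W = nRΔT = (3.88)(8.314)(219) = 7065 J.
ΔU = nCᵥΔT with Cᵥ = 3R/2: ΔU = (3.88)(12.47)(219) = 10597 J.
Q = ΔU + W = 10597 + 7065 = 17661 J.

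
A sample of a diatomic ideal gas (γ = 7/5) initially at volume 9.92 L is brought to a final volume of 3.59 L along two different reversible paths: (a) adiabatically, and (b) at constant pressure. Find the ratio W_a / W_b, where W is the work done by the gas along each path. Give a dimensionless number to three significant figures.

Path (a) adiabatic: W = P₁V₁(1 − (V₁/V₂)^(γ−1))/(γ−1) → W_a/(P₁V₁) = -1.254.
Path (b) isobaric: W = P₁(V₂ − V₁) → W_b/(P₁V₁) = -0.6381.
W_a / W_b = -1.254 / -0.6381 = 1.965.

W_a / W_b ≈ 1.97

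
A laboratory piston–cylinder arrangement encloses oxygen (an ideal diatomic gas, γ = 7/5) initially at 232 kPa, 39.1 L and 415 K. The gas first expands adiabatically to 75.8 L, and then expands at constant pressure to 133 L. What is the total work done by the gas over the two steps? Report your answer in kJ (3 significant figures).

Step 1 (adiabatic): W = (P₁V₁ − P₂V₂)/(γ−1) = (9071 − 6961)/0.4 = 5276 J.
After step 1: P = 91.83 kPa, V = 75.8 L, T = 318.5 K.
Step 2 (isobaric): W = PΔV = (91.83 kPa)(133 − 75.8 L) = 5253 J.
W_total = 5276 + 5253 = 10529 J.

W_total ≈ 10.5 kJ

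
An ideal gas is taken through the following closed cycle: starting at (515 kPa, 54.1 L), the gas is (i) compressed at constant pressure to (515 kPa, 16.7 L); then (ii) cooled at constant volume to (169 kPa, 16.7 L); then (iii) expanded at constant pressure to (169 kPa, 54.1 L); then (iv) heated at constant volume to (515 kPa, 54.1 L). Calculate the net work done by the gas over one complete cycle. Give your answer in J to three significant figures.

Constant-volume legs do no work.
W(i) = (515)(16.7 − 54.1) = -19261 J; W(iii) = (169)(54.1 − 16.7) = 6321 J.
W_net = -19261 + 6321 = -12940 J (the counter-clockwise enclosed area).

W_net ≈ -12900 J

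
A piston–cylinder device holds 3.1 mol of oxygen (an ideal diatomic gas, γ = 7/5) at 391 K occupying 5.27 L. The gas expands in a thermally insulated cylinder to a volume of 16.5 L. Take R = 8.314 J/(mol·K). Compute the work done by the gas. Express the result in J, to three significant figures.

Adiabatic: TV^(γ−1) = const with γ = 7/5.
T₂ = T₁ (V₁/V₂)^(γ−1) = 391 × (5.27/16.5)^0.4 = 391 × 0.6335 = 247.7 K.
W_by = nCᵥ(T₁ − T₂) = (3.1)(20.79)(391 − 247.7) = 9234 J.

W ≈ 9230 J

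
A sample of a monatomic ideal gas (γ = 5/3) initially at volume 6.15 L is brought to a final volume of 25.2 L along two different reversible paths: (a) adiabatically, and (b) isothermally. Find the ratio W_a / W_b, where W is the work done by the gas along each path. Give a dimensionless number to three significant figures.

W_a / W_b ≈ 0.648

Path (a) adiabatic: W = P₁V₁(1 − (V₁/V₂)^(γ−1))/(γ−1) → W_a/(P₁V₁) = 0.9142.
Path (b) isothermal: W = P₁V₁ ln(V₂/V₁) → W_b/(P₁V₁) = 1.41.
W_a / W_b = 0.9142 / 1.41 = 0.6482.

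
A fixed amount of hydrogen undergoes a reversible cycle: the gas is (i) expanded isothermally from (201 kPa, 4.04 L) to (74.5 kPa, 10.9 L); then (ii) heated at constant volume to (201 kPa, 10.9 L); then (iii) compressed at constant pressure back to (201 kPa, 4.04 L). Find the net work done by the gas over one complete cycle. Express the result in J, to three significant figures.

W_net ≈ -573 J

Leg (i): W = PᵢVᵢ ln(V_f/Vᵢ) = (812) ln(10.9/4.04) = 806 J.
Leg (ii): W = 0.
Leg (iii): W = PΔV = (201)(4.04 − 10.9) = -1379 J.
W_net = 806 − 1379 = -572.9 J.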